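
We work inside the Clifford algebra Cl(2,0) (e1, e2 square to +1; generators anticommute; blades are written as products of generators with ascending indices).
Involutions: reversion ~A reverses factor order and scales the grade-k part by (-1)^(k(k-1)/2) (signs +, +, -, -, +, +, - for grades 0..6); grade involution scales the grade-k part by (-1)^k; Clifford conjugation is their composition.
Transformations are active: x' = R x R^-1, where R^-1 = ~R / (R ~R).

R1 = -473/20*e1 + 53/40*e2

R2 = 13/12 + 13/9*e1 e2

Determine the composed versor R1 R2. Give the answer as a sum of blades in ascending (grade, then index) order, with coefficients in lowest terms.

Distribute over the terms of R1 (each basis-blade product reordered to ascending indices, repeated generators contracted through their squares):
(-473/20*e1) R2 = -6149/240*e1 - 6149/180*e2
(53/40*e2) R2 = -689/360*e1 + 689/480*e2
Summing the partial products and collecting blades:
Answer: -3965/144*e1 - 9425/288*e2


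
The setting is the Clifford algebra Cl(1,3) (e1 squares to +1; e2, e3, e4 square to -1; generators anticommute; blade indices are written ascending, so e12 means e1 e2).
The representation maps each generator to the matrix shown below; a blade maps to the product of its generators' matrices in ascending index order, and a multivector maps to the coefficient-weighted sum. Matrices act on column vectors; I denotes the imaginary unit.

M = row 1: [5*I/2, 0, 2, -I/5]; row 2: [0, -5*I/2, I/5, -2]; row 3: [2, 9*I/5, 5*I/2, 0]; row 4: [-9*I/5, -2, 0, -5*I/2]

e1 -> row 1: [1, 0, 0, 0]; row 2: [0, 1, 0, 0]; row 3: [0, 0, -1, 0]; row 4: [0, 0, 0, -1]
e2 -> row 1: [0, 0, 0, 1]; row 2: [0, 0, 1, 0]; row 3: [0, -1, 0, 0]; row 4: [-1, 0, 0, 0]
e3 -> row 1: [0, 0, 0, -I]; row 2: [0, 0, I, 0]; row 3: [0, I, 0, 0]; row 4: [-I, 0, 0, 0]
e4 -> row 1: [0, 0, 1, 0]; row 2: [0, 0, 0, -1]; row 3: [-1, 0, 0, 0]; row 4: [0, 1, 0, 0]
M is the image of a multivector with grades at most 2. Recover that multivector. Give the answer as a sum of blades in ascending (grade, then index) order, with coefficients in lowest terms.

Method: the blade images are trace-orthogonal — tr(rho(e_A) rho(e_B)^-1) = 4 if A = B and 0 otherwise — and rho(e_A)^-1 = (e_A)^2 * rho(e_A) with (e_A)^2 = +1 or -1, so the coefficient of e_A in the preimage is (e_A)^2 * tr(M rho(e_A))/4.
Nonzero projections over blades of grade <= 2: e3: (e3)^2 = -1, tr(M rho(e3)) = -4, coefficient 1; e13: (e13)^2 = +1, tr(M rho(e13)) = -16/5, coefficient -4/5; e14: (e14)^2 = +1, tr(M rho(e14)) = 8, coefficient 2; e23: (e23)^2 = -1, tr(M rho(e23)) = 10, coefficient -5/2. Every other blade of grade <= 2 projects to 0.
Answer: e3 - 4/5*e13 + 2*e14 - 5/2*e23


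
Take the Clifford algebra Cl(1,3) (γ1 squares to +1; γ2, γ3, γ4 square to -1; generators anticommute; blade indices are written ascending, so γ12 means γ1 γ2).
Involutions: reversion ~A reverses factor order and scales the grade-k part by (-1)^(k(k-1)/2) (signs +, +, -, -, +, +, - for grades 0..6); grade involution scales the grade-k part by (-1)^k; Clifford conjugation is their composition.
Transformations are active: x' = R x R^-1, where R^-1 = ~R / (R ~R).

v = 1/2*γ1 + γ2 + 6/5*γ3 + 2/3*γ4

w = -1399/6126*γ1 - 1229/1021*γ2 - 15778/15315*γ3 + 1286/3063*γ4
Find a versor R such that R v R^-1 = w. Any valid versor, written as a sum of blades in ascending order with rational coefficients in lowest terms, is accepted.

Take R = v + w = 832/3063*γ1 - 208/1021*γ2 + 520/3063*γ3 + 3328/3063*γ4. Because q(v) = q(w) = -2371/900, conjugation by R sends v exactly to w.
Answer: 832/3063*γ1 - 208/1021*γ2 + 520/3063*γ3 + 3328/3063*γ4


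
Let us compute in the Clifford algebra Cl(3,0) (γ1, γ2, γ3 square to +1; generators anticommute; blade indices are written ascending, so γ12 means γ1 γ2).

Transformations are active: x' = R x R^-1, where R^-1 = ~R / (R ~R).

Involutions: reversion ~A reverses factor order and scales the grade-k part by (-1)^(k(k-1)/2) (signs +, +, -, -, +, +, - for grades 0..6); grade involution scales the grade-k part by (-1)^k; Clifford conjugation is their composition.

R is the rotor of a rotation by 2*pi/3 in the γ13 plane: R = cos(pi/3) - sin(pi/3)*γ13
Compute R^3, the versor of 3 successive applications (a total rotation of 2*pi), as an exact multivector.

Half-angle bookkeeping: 3 applications in γ13 add up to rotor phase 3*pi/3 = pi, so R^3 = cos(pi) - sin(pi)*γ13.
cos(pi) = -1 and sin(pi) = 0, so R^3 = -1. The total rotation 2*pi is 1 full turn, so every vector returns to itself, yet the rotor is -1, on the OTHER sheet of the double cover (an odd number of 2*pi turns).
Answer: -1


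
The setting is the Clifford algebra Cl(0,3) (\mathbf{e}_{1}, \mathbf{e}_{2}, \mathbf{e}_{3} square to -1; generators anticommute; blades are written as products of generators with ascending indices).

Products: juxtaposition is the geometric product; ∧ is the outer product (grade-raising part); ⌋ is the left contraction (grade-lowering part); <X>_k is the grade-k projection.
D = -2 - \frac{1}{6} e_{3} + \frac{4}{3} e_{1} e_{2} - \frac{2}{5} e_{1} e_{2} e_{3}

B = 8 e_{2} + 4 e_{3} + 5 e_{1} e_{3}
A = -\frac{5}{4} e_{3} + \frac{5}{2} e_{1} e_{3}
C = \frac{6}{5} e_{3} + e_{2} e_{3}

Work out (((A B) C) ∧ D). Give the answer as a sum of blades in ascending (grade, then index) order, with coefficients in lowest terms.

step 1: -\frac{15}{2} - \frac{65}{4} e_{1} + 10 e_{2} e_{3} - 20 e_{1} e_{2} e_{3}
step 2: -10 + 20 e_{1} - 12 e_{2} - 9 e_{3} + 24 e_{1} e_{2} - \frac{39}{2} e_{1} e_{3} - \frac{15}{2} e_{2} e_{3} - \frac{65}{4} e_{1} e_{2} e_{3}
step 3: 20 - 40 e_{1} + 24 e_{2} + \frac{59}{3} e_{3} - \frac{184}{3} e_{1} e_{2} + \frac{107}{3} e_{1} e_{3} + 17 e_{2} e_{3} + \frac{41}{2} e_{1} e_{2} e_{3}
Answer: 20 - 40 e_{1} + 24 e_{2} + \frac{59}{3} e_{3} - \frac{184}{3} e_{1} e_{2} + \frac{107}{3} e_{1} e_{3} + 17 e_{2} e_{3} + \frac{41}{2} e_{1} e_{2} e_{3}


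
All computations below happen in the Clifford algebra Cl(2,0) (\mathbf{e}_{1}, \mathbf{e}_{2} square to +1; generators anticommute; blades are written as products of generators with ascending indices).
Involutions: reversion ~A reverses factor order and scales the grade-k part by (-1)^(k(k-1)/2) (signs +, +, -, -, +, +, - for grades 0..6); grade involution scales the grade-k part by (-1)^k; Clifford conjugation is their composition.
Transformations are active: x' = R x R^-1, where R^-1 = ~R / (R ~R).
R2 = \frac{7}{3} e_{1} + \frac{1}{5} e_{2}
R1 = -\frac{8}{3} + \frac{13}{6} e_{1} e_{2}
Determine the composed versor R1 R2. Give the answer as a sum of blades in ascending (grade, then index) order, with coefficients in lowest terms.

Distribute over the terms of R1 (each basis-blade product reordered to ascending indices, repeated generators contracted through their squares):
(-\frac{8}{3}) R2 = -\frac{56}{9} e_{1} - \frac{8}{15} e_{2}
(\frac{13}{6} e_{1} e_{2}) R2 = \frac{13}{30} e_{1} - \frac{91}{18} e_{2}
Summing the partial products and collecting blades:
Answer: -\frac{521}{90} e_{1} - \frac{503}{90} e_{2}


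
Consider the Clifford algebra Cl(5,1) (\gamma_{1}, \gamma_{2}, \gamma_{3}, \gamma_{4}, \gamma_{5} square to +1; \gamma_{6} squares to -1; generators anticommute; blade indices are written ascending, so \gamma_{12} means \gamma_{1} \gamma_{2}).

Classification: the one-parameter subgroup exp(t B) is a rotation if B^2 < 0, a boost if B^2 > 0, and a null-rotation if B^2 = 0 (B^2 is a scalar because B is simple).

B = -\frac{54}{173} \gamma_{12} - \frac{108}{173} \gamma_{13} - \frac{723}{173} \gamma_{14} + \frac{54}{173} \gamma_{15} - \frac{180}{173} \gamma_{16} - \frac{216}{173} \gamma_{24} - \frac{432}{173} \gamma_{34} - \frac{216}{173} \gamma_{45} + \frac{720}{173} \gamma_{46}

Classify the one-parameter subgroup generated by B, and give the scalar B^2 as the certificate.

B^2 term by term: the squares give (-\frac{54}{173})^2*(\gamma_{12})^2 + (-\frac{108}{173})^2*(\gamma_{13})^2 + (-\frac{723}{173})^2*(\gamma_{14})^2 + (\frac{54}{173})^2*(\gamma_{15})^2 + (-\frac{180}{173})^2*(\gamma_{16})^2 + (-\frac{216}{173})^2*(\gamma_{24})^2 + (-\frac{432}{173})^2*(\gamma_{34})^2 + (-\frac{216}{173})^2*(\gamma_{45})^2 + (\frac{720}{173})^2*(\gamma_{46})^2 = \frac{2916}{29929}*(-1) + \frac{11664}{29929}*(-1) + \frac{522729}{29929}*(-1) + \frac{2916}{29929}*(-1) + \frac{32400}{29929}*(+1) + \frac{46656}{29929}*(-1) + \frac{186624}{29929}*(-1) + \frac{46656}{29929}*(-1) + \frac{518400}{29929}*(+1) = -9 (each basis 2-blade squares to minus the product of its generators' squares); cross terms between blades sharing an index anticommute and cancel; the commuting (index-disjoint) pairs give grade-4 terms 2*c*c'*(blade product), which cancel blade by blade — \gamma_{1234}: \frac{46656}{29929} - \frac{46656}{29929} = 0; \gamma_{1245}: \frac{23328}{29929} - \frac{23328}{29929} = 0; \gamma_{1246}: -\frac{77760}{29929} + \frac{77760}{29929} = 0; \gamma_{1345}: \frac{46656}{29929} - \frac{46656}{29929} = 0; \gamma_{1346}: -\frac{155520}{29929} + \frac{155520}{29929} = 0; \gamma_{1456}: -\frac{77760}{29929} + \frac{77760}{29929} = 0 — confirming B is simple. So B^2 = -9.
Answer: rotation, certificate B^2 = -9. No conjugation can change B^2 = -9; the sign gives the class.


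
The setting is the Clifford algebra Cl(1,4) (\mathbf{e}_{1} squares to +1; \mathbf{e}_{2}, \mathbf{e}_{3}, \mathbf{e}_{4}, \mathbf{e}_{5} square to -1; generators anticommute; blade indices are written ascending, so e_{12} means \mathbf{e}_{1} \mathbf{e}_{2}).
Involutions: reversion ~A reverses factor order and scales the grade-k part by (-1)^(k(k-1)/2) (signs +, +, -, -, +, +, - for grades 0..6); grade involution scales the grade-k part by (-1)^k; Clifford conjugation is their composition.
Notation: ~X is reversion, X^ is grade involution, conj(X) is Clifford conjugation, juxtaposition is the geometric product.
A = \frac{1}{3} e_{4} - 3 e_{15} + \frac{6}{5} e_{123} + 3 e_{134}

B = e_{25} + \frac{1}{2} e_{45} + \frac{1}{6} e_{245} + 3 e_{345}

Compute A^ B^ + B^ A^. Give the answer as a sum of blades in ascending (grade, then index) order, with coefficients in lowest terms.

first term: \frac{1}{6} e_{5} - 3 e_{12} - \frac{3}{2} e_{14} - 9 e_{15} + \frac{1}{18} e_{25} + e_{35} - \frac{1}{2} e_{124} - 9 e_{134} + \frac{3}{10} e_{135} + \frac{1}{3} e_{245} - \frac{1}{2} e_{1235} - \frac{18}{5} e_{1245} + \frac{1}{5} e_{1345} - \frac{18}{5} e_{12345}
second term: -\frac{1}{6} e_{5} + 3 e_{12} + \frac{3}{2} e_{14} + 9 e_{15} + \frac{1}{18} e_{25} + e_{35} + \frac{1}{2} e_{124} + 9 e_{134} - \frac{3}{10} e_{135} + \frac{1}{3} e_{245} - \frac{1}{2} e_{1235} - \frac{18}{5} e_{1245} + \frac{1}{5} e_{1345} - \frac{18}{5} e_{12345}
Answer: \frac{1}{9} e_{25} + 2 e_{35} + \frac{2}{3} e_{245} - e_{1235} - \frac{36}{5} e_{1245} + \frac{2}{5} e_{1345} - \frac{36}{5} e_{12345}


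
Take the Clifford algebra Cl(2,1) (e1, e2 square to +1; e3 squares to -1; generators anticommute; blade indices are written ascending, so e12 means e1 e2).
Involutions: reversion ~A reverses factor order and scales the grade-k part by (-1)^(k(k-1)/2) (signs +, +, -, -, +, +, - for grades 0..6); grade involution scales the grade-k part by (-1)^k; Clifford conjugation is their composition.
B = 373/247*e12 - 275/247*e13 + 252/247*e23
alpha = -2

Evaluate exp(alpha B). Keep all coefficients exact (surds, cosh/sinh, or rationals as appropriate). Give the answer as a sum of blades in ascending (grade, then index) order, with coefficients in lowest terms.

B^2 term by term: the squares give (373/247)^2*(e12)^2 + (-275/247)^2*(e13)^2 + (252/247)^2*(e23)^2 = 139129/61009*(-1) + 75625/61009*(+1) + 63504/61009*(+1) = 0 (each basis 2-blade squares to minus the product of its generators' squares); cross terms between blades sharing an index anticommute and cancel. So B^2 = 0.
B^2 = 0, hence only two terms survive: exp(alpha B) = 1 + alpha B (parabolic case).
Answer: 1 - 746/247*e12 + 550/247*e13 - 504/247*e23


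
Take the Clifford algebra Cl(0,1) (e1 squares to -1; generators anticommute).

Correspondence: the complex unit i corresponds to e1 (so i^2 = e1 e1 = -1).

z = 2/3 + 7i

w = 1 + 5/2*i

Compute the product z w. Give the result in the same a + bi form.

In blades: z = 2/3 + 7*e1, w = 1 + 5/2*e1.
Distribute z over w term by term (generator squares from the signature, products reordered to ascending indices): (2/3)*w = 2/3 + 5/3*e1; (7*e1)*w = -35/2 + 7*e1.
Sum: -101/6 + 26/3*e1; translating back through the correspondence:
Answer: -101/6 + 26/3*i


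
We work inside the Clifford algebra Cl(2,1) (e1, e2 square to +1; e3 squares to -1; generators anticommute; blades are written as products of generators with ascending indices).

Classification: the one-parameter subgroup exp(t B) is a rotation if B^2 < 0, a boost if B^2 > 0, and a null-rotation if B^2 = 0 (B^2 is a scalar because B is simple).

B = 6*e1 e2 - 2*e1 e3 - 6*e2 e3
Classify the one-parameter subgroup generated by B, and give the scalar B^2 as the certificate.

B^2 term by term: the squares give (6)^2*(e1 e2)^2 + (-2)^2*(e1 e3)^2 + (-6)^2*(e2 e3)^2 = 36*(-1) + 4*(+1) + 36*(+1) = 4 (each basis 2-blade squares to minus the product of its generators' squares); cross terms between blades sharing an index anticommute and cancel. So B^2 = 4.
Answer: boost, certificate B^2 = 4. Key observation: B^2 = 4 is a conjugation invariant, so its sign decides the class regardless of the surface form of B.


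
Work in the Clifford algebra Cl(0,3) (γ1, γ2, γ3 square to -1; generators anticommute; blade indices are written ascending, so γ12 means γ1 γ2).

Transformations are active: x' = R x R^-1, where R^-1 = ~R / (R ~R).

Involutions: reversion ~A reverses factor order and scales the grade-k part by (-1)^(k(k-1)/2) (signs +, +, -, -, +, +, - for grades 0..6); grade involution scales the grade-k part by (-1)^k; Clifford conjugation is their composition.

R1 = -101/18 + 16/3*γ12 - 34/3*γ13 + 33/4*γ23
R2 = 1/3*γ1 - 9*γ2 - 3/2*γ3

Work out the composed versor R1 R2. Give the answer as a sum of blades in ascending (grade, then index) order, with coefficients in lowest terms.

Distribute over the terms of R2 (each basis-blade product reordered to ascending indices, repeated generators contracted through their squares):
R1 (1/3*γ1) = -101/54*γ1 + 16/9*γ2 - 34/9*γ3 + 11/4*γ123
R1 (-9*γ2) = 48*γ1 + 101/2*γ2 - 297/4*γ3 - 102*γ123
R1 (-3/2*γ3) = -17*γ1 + 99/8*γ2 + 101/12*γ3 - 8*γ123
Summing the partial products and collecting blades:
Answer: 1573/54*γ1 + 4655/72*γ2 - 1253/18*γ3 - 429/4*γ123


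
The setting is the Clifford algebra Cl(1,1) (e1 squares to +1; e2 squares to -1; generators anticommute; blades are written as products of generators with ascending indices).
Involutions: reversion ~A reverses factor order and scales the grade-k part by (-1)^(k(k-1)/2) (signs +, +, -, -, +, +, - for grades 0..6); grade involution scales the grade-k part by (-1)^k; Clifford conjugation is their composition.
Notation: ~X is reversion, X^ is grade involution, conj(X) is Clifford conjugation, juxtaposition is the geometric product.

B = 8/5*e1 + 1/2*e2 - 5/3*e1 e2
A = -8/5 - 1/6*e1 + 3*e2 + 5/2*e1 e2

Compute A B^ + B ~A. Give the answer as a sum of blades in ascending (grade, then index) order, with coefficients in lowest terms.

first term: -12/5 - 119/100*e1 + 457/90*e2 + 151/20*e1 e2
second term: 12/5 + 119/100*e1 - 457/90*e2 + 151/20*e1 e2
Answer: 151/10*e1 e2


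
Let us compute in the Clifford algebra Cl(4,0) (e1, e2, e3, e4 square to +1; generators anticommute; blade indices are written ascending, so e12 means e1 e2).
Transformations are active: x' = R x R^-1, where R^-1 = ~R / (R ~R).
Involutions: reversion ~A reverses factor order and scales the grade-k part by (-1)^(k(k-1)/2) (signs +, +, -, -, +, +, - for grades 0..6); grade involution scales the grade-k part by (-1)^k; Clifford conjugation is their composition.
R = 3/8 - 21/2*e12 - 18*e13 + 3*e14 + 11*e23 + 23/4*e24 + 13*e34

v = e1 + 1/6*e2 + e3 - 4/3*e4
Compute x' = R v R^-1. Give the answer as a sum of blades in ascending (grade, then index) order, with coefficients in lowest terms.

~R = 3/8 + 21/2*e12 + 18*e13 - 3*e14 - 11*e23 - 23/4*e24 - 13*e34, and R ~R = 49053/64, so R^-1 = ~R / (49053/64).
R v = -187/8*e1 + 667/48*e2 - 19/24*e3 - 419/24*e4 + 7/2*e123 + 77/4*e124 + 34*e134 - 73/4*e234
Answer: 8499/16351*e1 - 24803/32702*e2 - 53419/49053*e3 - 65338/49053*e4


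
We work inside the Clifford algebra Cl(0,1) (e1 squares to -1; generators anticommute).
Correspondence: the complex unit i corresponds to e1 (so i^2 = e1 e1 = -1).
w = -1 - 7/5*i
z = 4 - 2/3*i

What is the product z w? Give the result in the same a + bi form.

In blades: z = 4 - 2/3*e1, w = -1 - 7/5*e1.
Distribute z over w term by term (generator squares from the signature, products reordered to ascending indices): (4)*w = -4 - 28/5*e1; (-2/3*e1)*w = -14/15 + 2/3*e1.
Sum: -74/15 - 74/15*e1; translating back through the correspondence:
Answer: -74/15 - 74/15*i


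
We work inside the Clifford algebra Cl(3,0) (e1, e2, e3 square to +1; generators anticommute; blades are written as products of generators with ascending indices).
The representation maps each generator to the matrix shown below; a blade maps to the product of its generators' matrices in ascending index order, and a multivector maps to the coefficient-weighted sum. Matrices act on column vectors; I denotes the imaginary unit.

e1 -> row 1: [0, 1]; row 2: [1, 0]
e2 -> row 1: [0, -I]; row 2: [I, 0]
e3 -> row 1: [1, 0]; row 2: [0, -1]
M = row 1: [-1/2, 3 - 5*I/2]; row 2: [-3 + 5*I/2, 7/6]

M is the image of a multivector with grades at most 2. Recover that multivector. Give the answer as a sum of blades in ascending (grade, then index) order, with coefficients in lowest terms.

Method: 1, rho(e1), rho(e2), rho(e3) form a trace-orthogonal basis of the 2x2 complex matrices (tr(X Y) = 2 if X = Y, else 0), so M = m0*1 + m1*rho(e1) + m2*rho(e2) + m3*rho(e3) with m0 = tr(M)/2 = 1/3, m1 = tr(M rho(e1))/2 = 0, m2 = tr(M rho(e2))/2 = 5/2 + 3*I, m3 = tr(M rho(e3))/2 = -5/6.
Multiplying table entries, the bivector images are rho(e1 e2) = I*rho(e3), rho(e1 e3) = -I*rho(e2), rho(e2 e3) = I*rho(e1); with real blade coefficients the real parts of m0..m3 are the coefficients of 1, e1, e2, e3 and the imaginary parts give the bivectors (e2 e3: Im m1, e1 e3: -Im m2, e1 e2: Im m3).
Answer: 1/3 + 5/2*e2 - 5/6*e3 - 3*e1 e3


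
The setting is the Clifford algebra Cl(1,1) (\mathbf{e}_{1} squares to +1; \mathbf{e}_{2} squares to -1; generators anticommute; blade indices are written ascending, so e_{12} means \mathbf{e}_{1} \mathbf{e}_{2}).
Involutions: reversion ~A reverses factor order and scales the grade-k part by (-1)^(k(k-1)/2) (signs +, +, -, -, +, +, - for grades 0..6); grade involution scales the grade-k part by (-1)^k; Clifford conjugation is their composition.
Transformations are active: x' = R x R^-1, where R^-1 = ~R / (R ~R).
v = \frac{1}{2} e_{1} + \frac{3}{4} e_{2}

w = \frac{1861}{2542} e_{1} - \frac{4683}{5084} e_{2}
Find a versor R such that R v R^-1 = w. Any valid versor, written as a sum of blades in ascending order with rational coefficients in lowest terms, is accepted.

R = v + w = \frac{1566}{1271} e_{1} - \frac{435}{2542} e_{2} works: the equal norms (-\frac{5}{16}) guarantee its sandwich swaps v into w.
Answer: \frac{1566}{1271} e_{1} - \frac{435}{2542} e_{2}


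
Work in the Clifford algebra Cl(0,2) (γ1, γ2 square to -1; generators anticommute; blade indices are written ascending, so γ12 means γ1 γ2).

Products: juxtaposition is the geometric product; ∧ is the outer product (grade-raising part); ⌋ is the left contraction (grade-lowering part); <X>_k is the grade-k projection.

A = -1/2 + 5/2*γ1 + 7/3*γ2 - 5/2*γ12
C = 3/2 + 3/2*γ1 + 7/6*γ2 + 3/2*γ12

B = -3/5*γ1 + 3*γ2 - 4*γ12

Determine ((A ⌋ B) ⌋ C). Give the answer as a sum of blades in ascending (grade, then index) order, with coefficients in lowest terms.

step 1: -31/2 - 271/30*γ1 + 17/2*γ2 + 2*γ12
step 2: -1357/60 - 21/2*γ1 - 68/15*γ2 - 93/4*γ12
Answer: -1357/60 - 21/2*γ1 - 68/15*γ2 - 93/4*γ12


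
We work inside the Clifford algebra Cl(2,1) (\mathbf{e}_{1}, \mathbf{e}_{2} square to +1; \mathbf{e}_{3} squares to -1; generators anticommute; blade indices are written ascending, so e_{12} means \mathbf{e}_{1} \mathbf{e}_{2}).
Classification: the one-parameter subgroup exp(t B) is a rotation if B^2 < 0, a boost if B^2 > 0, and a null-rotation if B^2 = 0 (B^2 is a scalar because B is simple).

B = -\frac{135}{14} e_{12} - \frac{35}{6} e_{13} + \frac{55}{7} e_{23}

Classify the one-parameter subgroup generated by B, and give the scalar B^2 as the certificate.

B^2 term by term: the squares give (-\frac{135}{14})^2*(e_{12})^2 + (-\frac{35}{6})^2*(e_{13})^2 + (\frac{55}{7})^2*(e_{23})^2 = \frac{18225}{196}*(-1) + \frac{1225}{36}*(+1) + \frac{3025}{49}*(+1) = \frac{25}{9} (each basis 2-blade squares to minus the product of its generators' squares); cross terms between blades sharing an index anticommute and cancel. So B^2 = \frac{25}{9}.
Answer: boost, certificate B^2 = \frac{25}{9}. The class reads off the invariant scalar \frac{25}{9} directly.


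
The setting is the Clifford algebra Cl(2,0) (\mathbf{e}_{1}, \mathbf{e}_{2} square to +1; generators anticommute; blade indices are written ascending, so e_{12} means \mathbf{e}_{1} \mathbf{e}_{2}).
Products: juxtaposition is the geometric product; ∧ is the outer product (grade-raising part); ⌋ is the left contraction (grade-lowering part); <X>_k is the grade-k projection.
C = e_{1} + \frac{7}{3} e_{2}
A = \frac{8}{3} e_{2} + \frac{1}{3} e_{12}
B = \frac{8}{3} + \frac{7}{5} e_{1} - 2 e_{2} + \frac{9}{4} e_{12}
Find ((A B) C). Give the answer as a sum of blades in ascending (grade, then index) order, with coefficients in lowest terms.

step 1: -\frac{73}{12} - \frac{20}{3} e_{1} + \frac{299}{45} e_{2} - \frac{128}{45} e_{12}
step 2: \frac{1193}{135} - \frac{6869}{540} e_{1} - \frac{227}{20} e_{2} - \frac{111}{5} e_{12}
Answer: \frac{1193}{135} - \frac{6869}{540} e_{1} - \frac{227}{20} e_{2} - \frac{111}{5} e_{12}


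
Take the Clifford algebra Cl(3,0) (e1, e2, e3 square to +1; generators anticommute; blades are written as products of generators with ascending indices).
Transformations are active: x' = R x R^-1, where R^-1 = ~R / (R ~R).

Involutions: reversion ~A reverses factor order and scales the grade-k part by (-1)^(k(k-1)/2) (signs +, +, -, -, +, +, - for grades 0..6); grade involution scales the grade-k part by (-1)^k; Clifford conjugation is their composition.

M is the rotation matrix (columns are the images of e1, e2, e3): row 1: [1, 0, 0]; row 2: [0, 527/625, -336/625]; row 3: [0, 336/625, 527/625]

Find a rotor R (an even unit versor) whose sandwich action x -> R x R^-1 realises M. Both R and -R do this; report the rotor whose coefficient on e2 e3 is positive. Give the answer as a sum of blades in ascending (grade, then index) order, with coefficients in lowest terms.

Method: write R = a + b12*e1 e2 + b13*e1 e3 + b23*e2 e3 with a^2 + b12^2 + b13^2 + b23^2 = 1 (so R^-1 = ~R). Expanding the columns R e_j ~R gives tr M = 4a^2 - 1 and, from the antisymmetric part, M21 - M12 = -4a*b12, M13 - M31 = 4a*b13, M32 - M23 = -4a*b23.
Here tr M = 1679/625, so a^2 = (1 + tr M)/4 = 576/625 and a = ±24/25. Taking a = 24/25: M21 - M12 = 0, M13 - M31 = 0, M32 - M23 = 672/625, giving b12 = 0, b13 = 0, b23 = -7/25, i.e. R = 24/25 - 7/25*e2 e3.
Its e2 e3 coefficient is negative, so report the other preimage -R.
Answer: -24/25 + 7/25*e2 e3. Sheet selection: the two-to-one cover makes ±R indistinguishable at the matrix level (trace 1679/625), so uniqueness comes from the required sign on e2 e3.


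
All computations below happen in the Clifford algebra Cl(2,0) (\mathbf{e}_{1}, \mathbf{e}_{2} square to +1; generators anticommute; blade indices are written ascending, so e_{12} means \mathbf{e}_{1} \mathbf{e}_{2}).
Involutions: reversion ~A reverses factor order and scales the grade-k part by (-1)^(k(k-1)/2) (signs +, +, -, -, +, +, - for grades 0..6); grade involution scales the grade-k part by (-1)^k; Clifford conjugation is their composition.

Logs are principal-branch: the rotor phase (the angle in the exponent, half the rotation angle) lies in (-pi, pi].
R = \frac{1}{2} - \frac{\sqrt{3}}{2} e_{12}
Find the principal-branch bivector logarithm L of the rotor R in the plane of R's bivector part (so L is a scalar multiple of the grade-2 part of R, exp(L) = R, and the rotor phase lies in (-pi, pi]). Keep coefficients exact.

The scalar part of R is \frac{1}{2}, which pins the rotor phase on the principal branch; dividing the bivector part by the sine of that phase recovers the unit plane, and L is the phase times that plane.
Concretely: cos(phase) = \frac{1}{2} gives phase = ±\frac{\pi}{3}, and since phase/sin(phase) is even the sign is immaterial: L = (phase/sin(phase)) * <R>_2 = (\frac{2 \sqrt{3} \pi}{9}) * <R>_2.
Answer: - \frac{\pi}{3} e_{12}


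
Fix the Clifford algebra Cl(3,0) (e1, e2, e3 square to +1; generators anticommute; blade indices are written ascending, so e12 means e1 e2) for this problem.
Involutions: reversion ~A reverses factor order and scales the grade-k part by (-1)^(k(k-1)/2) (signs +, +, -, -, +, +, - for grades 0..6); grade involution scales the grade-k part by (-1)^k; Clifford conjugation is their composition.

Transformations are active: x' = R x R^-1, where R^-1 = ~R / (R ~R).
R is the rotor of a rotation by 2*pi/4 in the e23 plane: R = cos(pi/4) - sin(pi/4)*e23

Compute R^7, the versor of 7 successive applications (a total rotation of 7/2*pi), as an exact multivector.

Rotor phase runs at HALF the rotation angle; powers of one rotor simply add phase, so after 7 steps in e23 the phase is 7*pi/4 = 7*pi/4 and R^7 = cos(7*pi/4) - sin(7*pi/4)*e23.
cos(7*pi/4) = sqrt(2)/2 and sin(7*pi/4) = -sqrt(2)/2, so R^7 = sqrt(2)/2 + sqrt(2)/2*e23. The net rotation is 3/2*pi (after discarding 1 full turn, each of which contributes a factor -1 to the rotor); the rotor keeps the half-angle phase exactly.
Answer: sqrt(2)/2 + sqrt(2)/2*e23


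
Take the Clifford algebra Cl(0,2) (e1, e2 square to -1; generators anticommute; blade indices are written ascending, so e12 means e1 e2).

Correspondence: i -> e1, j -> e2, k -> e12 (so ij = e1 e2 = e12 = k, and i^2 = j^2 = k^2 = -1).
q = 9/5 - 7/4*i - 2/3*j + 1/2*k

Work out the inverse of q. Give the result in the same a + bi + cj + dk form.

In blades: q = 9/5 - 7/4*e1 - 2/3*e2 + 1/2*e12.
With qbar = 9/5 + 7/4*e1 + 2/3*e2 - 1/2*e12 (scalar fixed, mapped units negated), q qbar = 25189/3600 (the sum of squared coefficients), so q^-1 = qbar / (25189/3600) = 6480/25189 + 6300/25189*e1 + 2400/25189*e2 - 1800/25189*e12; translating back:
Answer: 6480/25189 + 6300/25189*i + 2400/25189*j - 1800/25189*k


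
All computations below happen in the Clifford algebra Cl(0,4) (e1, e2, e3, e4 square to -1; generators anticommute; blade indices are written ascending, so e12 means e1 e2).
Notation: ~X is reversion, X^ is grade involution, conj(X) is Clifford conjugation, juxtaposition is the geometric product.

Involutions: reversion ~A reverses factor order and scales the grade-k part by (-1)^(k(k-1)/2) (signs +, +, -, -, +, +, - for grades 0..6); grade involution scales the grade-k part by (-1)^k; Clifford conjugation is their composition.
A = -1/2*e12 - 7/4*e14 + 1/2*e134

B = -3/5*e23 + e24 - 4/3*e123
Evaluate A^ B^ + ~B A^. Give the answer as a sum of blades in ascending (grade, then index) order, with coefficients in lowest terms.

first term: 2/3*e3 - 7/4*e12 - 3/10*e13 + 1/2*e14 + 2/3*e24 + 1/2*e123 + 3/10*e124 - 7/3*e234 + 21/20*e1234
second term: 2/3*e3 - 7/4*e12 - 3/10*e13 + 1/2*e14 - 2/3*e24 + 1/2*e123 + 3/10*e124 + 7/3*e234 - 21/20*e1234
Answer: 4/3*e3 - 7/2*e12 - 3/5*e13 + e14 + e123 + 3/5*e124


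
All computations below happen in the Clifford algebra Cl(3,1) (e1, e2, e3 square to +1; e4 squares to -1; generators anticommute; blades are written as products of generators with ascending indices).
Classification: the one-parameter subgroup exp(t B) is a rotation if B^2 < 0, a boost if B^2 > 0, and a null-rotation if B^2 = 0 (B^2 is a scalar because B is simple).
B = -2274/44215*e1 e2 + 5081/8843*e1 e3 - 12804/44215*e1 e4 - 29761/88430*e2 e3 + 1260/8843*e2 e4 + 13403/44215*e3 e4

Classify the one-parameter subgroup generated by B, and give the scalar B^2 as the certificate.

B^2 term by term: the squares give (-2274/44215)^2*(e1 e2)^2 + (5081/8843)^2*(e1 e3)^2 + (-12804/44215)^2*(e1 e4)^2 + (-29761/88430)^2*(e2 e3)^2 + (1260/8843)^2*(e2 e4)^2 + (13403/44215)^2*(e3 e4)^2 = 5171076/1954966225*(-1) + 25816561/78198649*(-1) + 163942416/1954966225*(+1) + 885717121/7819864900*(-1) + 1587600/78198649*(+1) + 179640409/1954966225*(+1) = -1/4 (each basis 2-blade squares to minus the product of its generators' squares); cross terms between blades sharing an index anticommute and cancel; the commuting (index-disjoint) pairs give grade-4 terms 2*c*c'*(blade product), which cancel blade by blade — e1 e2 e3 e4: -60956844/1954966225 - 12804120/78198649 + 381059844/1954966225 = 0 — confirming B is simple. So B^2 = -1/4.
Answer: rotation, certificate B^2 = -1/4. One invariant decides it: the square -1/4 survives every conjugation, and its sign is exactly the classification.


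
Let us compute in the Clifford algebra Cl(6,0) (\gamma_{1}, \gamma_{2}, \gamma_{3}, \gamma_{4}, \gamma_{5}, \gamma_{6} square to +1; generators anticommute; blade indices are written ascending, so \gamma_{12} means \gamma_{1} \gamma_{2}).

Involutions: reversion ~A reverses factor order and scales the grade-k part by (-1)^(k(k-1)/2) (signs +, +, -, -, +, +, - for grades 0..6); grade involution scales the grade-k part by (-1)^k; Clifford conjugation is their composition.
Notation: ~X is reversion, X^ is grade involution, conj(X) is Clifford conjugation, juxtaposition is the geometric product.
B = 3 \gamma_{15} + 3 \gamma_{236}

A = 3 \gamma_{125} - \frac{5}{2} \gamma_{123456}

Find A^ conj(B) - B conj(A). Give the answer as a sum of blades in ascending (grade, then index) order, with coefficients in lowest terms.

first term: 9 \gamma_{2} + \frac{15}{2} \gamma_{145} - 9 \gamma_{1356} + \frac{15}{2} \gamma_{2346}
second term: 9 \gamma_{2} + \frac{15}{2} \gamma_{145} + 9 \gamma_{1356} + \frac{15}{2} \gamma_{2346}
Answer: -18 \gamma_{1356}


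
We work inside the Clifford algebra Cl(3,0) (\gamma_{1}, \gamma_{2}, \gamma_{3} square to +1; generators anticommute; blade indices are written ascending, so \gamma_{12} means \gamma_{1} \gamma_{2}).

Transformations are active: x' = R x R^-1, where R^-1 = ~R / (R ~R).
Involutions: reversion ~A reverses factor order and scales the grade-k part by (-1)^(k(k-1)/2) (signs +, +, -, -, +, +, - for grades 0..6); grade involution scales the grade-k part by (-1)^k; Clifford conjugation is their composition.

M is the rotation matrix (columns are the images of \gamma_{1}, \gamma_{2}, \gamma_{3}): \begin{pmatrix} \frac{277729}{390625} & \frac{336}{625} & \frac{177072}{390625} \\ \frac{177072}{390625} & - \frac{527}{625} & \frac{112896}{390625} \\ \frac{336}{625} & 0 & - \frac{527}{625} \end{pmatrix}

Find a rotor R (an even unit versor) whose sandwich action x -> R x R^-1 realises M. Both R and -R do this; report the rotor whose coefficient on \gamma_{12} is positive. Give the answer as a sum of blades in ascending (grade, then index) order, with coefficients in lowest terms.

Method: write R = a + b12*\gamma_{12} + b13*\gamma_{13} + b23*\gamma_{23} with a^2 + b12^2 + b13^2 + b23^2 = 1 (so R^-1 = ~R). Expanding the columns R e_j ~R gives tr M = 4a^2 - 1 and, from the antisymmetric part, M21 - M12 = -4a*b12, M13 - M31 = 4a*b13, M32 - M23 = -4a*b23.
Here tr M = -\frac{381021}{390625}, so a^2 = (1 + tr M)/4 = \frac{2401}{390625} and a = ±\frac{49}{625}. Taking a = \frac{49}{625}: M21 - M12 = -\frac{32928}{390625}, M13 - M31 = -\frac{32928}{390625}, M32 - M23 = -\frac{112896}{390625}, giving b12 = \frac{168}{625}, b13 = -\frac{168}{625}, b23 = \frac{576}{625}, i.e. R = \frac{49}{625} + \frac{168}{625} \gamma_{12} - \frac{168}{625} \gamma_{13} + \frac{576}{625} \gamma_{23}.
Its \gamma_{12} coefficient is already positive.
Answer: \frac{49}{625} + \frac{168}{625} \gamma_{12} - \frac{168}{625} \gamma_{13} + \frac{576}{625} \gamma_{23}. Uniqueness: Spin(3) -> SO(3) maps R and -R to the same rotation of trace -\frac{381021}{390625}; fixing the sign of the \gamma_{12} coefficient removes the ambiguity.


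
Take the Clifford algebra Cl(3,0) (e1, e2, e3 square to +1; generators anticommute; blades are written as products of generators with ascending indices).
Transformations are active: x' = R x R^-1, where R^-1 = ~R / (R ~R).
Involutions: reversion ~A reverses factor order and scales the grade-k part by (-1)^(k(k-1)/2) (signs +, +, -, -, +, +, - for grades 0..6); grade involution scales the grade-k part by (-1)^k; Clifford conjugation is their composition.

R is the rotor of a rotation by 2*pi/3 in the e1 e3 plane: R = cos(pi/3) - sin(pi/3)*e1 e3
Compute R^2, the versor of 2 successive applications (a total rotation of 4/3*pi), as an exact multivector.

Rotor phase runs at HALF the rotation angle; powers of one rotor simply add phase, so after 2 steps in e1 e3 the phase is 2*pi/3 = 2*pi/3 and R^2 = cos(2*pi/3) - sin(2*pi/3)*e1 e3.
cos(2*pi/3) = -1/2 and sin(2*pi/3) = sqrt(3)/2, so R^2 = -1/2 - sqrt(3)/2*e1 e3. The net rotation is 4/3*pi; the rotor keeps the half-angle phase exactly.
Answer: -1/2 - sqrt(3)/2*e1 e3


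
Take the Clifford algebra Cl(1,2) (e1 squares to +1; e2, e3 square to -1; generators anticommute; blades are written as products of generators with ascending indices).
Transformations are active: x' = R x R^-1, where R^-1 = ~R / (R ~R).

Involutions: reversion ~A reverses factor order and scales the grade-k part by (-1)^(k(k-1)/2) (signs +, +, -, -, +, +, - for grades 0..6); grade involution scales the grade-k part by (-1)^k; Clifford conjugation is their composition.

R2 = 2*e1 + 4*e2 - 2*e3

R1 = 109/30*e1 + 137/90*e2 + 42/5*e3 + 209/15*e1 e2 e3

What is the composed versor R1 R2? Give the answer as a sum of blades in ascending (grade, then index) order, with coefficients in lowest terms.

Distribute over the terms of R2 (each basis-blade product reordered to ascending indices, repeated generators contracted through their squares):
R1 (2*e1) = 109/15 - 137/45*e1 e2 - 84/5*e1 e3 + 418/15*e2 e3
R1 (4*e2) = -274/45 + 218/15*e1 e2 + 836/15*e1 e3 - 168/5*e2 e3
R1 (-2*e3) = 84/5 + 418/15*e1 e2 - 109/15*e1 e3 - 137/45*e2 e3
Summing the partial products and collecting blades:
Answer: 809/45 + 1771/45*e1 e2 + 95/3*e1 e3 - 79/9*e2 e3


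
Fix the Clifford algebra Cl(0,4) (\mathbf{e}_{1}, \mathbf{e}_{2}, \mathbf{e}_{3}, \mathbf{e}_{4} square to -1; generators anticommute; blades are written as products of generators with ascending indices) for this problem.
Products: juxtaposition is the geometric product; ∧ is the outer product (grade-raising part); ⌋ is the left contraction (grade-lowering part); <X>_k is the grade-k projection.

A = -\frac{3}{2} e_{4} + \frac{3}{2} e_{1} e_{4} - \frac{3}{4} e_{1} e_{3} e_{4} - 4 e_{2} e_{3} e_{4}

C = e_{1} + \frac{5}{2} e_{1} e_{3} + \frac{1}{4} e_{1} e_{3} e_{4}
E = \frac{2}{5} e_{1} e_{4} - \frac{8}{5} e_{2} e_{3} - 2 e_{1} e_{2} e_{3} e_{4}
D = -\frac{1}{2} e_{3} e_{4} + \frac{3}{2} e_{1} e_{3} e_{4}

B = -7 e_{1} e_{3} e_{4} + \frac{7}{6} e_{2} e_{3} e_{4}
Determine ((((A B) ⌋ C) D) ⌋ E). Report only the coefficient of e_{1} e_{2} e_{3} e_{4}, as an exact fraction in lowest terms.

step 1: \frac{7}{12} - \frac{21}{2} e_{3} + \frac{231}{8} e_{1} e_{2} - \frac{21}{2} e_{1} e_{3} + \frac{7}{4} e_{2} e_{3} - \frac{7}{4} e_{1} e_{2} e_{3}
step 2: \frac{105}{4} - \frac{77}{3} e_{1} + \frac{21}{8} e_{4} + \frac{35}{24} e_{1} e_{3} - \frac{21}{8} e_{1} e_{4} + \frac{7}{48} e_{1} e_{3} e_{4}
step 3: \frac{7}{32} + \frac{7}{96} e_{1} - \frac{21}{4} e_{3} - \frac{35}{16} e_{4} - \frac{21}{8} e_{1} e_{3} + \frac{35}{48} e_{1} e_{4} + \frac{203}{8} e_{3} e_{4} + \frac{1253}{24} e_{1} e_{3} e_{4}
step 4: -\frac{7}{24} - \frac{7}{8} e_{1} - \frac{5761}{60} e_{2} - \frac{7}{240} e_{4} + \frac{203}{4} e_{1} e_{2} + \frac{7}{80} e_{1} e_{4} + \frac{133}{120} e_{2} e_{3} + \frac{21}{4} e_{2} e_{4} + \frac{35}{8} e_{1} e_{2} e_{3} - \frac{21}{2} e_{1} e_{2} e_{4} + \frac{7}{48} e_{2} e_{3} e_{4} - \frac{7}{16} e_{1} e_{2} e_{3} e_{4}
Answer: -\frac{7}{16}


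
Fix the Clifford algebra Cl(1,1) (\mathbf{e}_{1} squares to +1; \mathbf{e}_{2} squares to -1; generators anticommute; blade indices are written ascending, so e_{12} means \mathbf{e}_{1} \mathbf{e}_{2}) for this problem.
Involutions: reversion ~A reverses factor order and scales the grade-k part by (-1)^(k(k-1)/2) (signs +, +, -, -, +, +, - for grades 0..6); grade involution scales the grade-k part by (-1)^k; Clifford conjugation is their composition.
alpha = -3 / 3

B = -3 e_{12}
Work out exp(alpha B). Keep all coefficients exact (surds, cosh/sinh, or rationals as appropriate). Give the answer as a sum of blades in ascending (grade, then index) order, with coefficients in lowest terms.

B^2 = (-3)^2*(e_{12})^2 = 9*(+1) = 9 (a basis 2-blade squares to minus the product of its generators' squares).
B^2 = 9 — since the square is positive, the closed form is hyperbolic: l = 3, alpha*l = -3, so exp(alpha B) = cosh(-3) + (sinh(-3)/3)*B = \cosh{\left(3 \right)} + (- \frac{\sinh{\left(3 \right)}}{3})*B.
Answer: \cosh{\left(3 \right)} + \sinh{\left(3 \right)} e_{12}


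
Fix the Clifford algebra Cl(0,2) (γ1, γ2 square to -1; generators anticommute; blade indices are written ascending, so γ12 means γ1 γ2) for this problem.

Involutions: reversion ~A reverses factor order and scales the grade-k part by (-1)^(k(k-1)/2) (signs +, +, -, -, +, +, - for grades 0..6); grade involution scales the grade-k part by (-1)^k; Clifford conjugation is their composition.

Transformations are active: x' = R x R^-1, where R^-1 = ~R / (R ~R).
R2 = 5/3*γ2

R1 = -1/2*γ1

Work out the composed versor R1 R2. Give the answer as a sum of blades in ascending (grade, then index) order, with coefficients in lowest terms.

Distribute over the terms of R1 (each basis-blade product reordered to ascending indices, repeated generators contracted through their squares):
(-1/2*γ1) R2 = -5/6*γ12
Answer: -5/6*γ12


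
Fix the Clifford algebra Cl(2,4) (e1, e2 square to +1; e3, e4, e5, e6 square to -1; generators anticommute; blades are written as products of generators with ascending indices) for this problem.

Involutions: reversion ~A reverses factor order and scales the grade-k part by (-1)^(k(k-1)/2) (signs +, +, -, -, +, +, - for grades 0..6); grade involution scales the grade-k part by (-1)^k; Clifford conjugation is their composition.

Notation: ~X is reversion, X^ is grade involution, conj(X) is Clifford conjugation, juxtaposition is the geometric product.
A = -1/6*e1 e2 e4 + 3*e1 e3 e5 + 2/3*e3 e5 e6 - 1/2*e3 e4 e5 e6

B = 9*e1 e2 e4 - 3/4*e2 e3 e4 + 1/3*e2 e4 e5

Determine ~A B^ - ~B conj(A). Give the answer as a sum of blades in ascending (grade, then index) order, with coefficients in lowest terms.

first term: -3/2 - 1/8*e1 e3 - 1/18*e1 e5 - 1/6*e2 e3 e6 + 3/8*e2 e5 e6 + e1 e2 e3 e4 + 9/4*e1 e2 e4 e5 - 27*e2 e3 e4 e5 - 2/9*e2 e3 e4 e6 - 1/2*e2 e4 e5 e6 - 9/2*e1 e2 e3 e5 e6 + 6*e1 e2 e3 e4 e5 e6
second term: 3/2 - 1/8*e1 e3 - 1/18*e1 e5 - 1/6*e2 e3 e6 + 3/8*e2 e5 e6 - e1 e2 e3 e4 - 9/4*e1 e2 e4 e5 + 27*e2 e3 e4 e5 + 2/9*e2 e3 e4 e6 + 1/2*e2 e4 e5 e6 + 9/2*e1 e2 e3 e5 e6 + 6*e1 e2 e3 e4 e5 e6
Answer: -3 + 2*e1 e2 e3 e4 + 9/2*e1 e2 e4 e5 - 54*e2 e3 e4 e5 - 4/9*e2 e3 e4 e6 - e2 e4 e5 e6 - 9*e1 e2 e3 e5 e6


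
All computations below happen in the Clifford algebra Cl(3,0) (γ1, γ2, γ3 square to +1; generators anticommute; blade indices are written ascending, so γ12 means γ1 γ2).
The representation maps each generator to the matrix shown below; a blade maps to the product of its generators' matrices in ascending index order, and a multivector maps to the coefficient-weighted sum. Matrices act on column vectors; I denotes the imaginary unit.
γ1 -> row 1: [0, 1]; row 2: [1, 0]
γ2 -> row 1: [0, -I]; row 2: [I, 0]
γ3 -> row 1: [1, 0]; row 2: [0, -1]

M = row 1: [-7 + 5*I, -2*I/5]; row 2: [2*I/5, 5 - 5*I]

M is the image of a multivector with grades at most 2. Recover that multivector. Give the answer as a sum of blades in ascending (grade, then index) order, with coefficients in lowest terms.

Method: 1, rho(γ1), rho(γ2), rho(γ3) form a trace-orthogonal basis of the 2x2 complex matrices (tr(X Y) = 2 if X = Y, else 0), so M = m0*1 + m1*rho(γ1) + m2*rho(γ2) + m3*rho(γ3) with m0 = tr(M)/2 = -1, m1 = tr(M rho(γ1))/2 = 0, m2 = tr(M rho(γ2))/2 = 2/5, m3 = tr(M rho(γ3))/2 = -6 + 5*I.
Multiplying table entries, the bivector images are rho(γ12) = I*rho(γ3), rho(γ13) = -I*rho(γ2), rho(γ23) = I*rho(γ1); with real blade coefficients the real parts of m0..m3 are the coefficients of 1, γ1, γ2, γ3 and the imaginary parts give the bivectors (γ23: Im m1, γ13: -Im m2, γ12: Im m3).
Answer: -1 + 2/5*γ2 - 6*γ3 + 5*γ12
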